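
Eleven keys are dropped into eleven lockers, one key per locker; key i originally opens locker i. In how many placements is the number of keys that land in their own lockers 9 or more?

# with exactly i fixed is C(11,i)·!(11-i); sum over i=9..11:
  i=9: C(11,9)·!2 = 55·1 = 55
  i=10: C(11,10)·!1 = 11·0 = 0
  i=11: C(11,11)·!0 = 1·1 = 1
Total = 56.

56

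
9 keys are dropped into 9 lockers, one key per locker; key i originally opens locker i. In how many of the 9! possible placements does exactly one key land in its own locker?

133497

Pick the single fixed position: C(9,1) = 9 ways.
The remaining 8 must be deranged: !8 = 14833.
Total: 9 × 14833 = 133497.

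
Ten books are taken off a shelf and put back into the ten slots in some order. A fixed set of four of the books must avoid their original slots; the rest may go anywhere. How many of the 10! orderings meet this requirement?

2399760

Let A_j be the event that the j-th constrained one is fixed. By inclusion-exclusion over the 4 events:
Σ_{j=0}^{4} (-1)^j C(4,j)(10-j)!
= C(4,0)·10! - C(4,1)·9! + C(4,2)·8! - C(4,3)·7! + C(4,4)·6!
= 3628800 - 1451520 + 241920 - 20160 + 720
= 2399760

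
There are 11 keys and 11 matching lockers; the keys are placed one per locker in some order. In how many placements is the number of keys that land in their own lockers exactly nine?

55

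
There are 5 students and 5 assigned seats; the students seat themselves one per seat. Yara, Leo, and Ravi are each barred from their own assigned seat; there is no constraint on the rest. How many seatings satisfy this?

Inclusion-exclusion on the 3 forbidden self-matches:
Σ_{j=0}^{3} (-1)^j C(3,j)(5-j)!
= C(3,0)·5! - C(3,1)·4! + C(3,2)·3! - C(3,3)·2!
= 120 - 72 + 18 - 2
= 64

64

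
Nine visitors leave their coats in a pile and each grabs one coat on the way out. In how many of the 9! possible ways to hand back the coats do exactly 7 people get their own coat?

36

Pick the 7 fixed positions: C(9,7) = 36 ways.
The other 2 form a derangement: !2 = 1.
Total: 36 × 1 = 36.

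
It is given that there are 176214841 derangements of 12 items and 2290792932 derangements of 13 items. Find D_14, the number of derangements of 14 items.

32071101049

D_14 = (14-1)·(D_13 + D_12) = 13·(2290792932 + 176214841) = 13·2467007773 = 32071101049.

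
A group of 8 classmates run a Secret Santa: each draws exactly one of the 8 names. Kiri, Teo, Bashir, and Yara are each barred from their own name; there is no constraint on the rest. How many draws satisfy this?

24024

Inclusion-exclusion on the 4 forbidden self-matches:
Σ_{j=0}^{4} (-1)^j C(4,j)(8-j)!
= C(4,0)·8! - C(4,1)·7! + C(4,2)·6! - C(4,3)·5! + C(4,4)·4!
= 40320 - 20160 + 4320 - 480 + 24
= 24024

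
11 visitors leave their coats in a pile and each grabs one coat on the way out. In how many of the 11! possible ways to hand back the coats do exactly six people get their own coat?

Pick the 6 fixed positions: C(11,6) = 462 ways.
The other 5 form a derangement: !5 = 44.
Total: 462 × 44 = 20328.

20328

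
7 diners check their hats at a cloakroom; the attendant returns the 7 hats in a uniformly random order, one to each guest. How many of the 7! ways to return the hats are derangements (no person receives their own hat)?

Use !n = n·!(n-1) + (-1)^n.
!7 = 7·265 - 1 = 1854

1854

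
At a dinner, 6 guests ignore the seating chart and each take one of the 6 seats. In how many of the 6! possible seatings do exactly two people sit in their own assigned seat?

Choose which 2 of the 6 are fixed: C(6,2) = 15.
The remaining 4 must be deranged: !4 = 9.
Total: 15 × 9 = 135.

135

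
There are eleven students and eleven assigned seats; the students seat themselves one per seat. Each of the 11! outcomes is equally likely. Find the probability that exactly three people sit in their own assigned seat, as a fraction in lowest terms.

Favorable outcomes: C(11,3)·!8 = 165·14833 = 2447445.
Total outcomes: 11! = 39916800.
Probability = 2447445/39916800 = 2119/34560.

2119/34560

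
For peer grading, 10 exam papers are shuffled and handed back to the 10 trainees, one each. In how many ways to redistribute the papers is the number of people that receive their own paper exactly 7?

Pick the 7 fixed positions: C(10,7) = 120 ways.
The remaining 3 must be deranged: !3 = 2.
Total: 120 × 2 = 240.

240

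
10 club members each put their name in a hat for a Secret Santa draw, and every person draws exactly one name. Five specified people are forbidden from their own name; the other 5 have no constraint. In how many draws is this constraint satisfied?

Inclusion-exclusion on the 5 forbidden self-matches:
Σ_{j=0}^{5} (-1)^j C(5,j)(10-j)!
= C(5,0)·10! - C(5,1)·9! + C(5,2)·8! - C(5,3)·7! + C(5,4)·6! - C(5,5)·5!
= 3628800 - 1814400 + 403200 - 50400 + 3600 - 120
= 2170680

2170680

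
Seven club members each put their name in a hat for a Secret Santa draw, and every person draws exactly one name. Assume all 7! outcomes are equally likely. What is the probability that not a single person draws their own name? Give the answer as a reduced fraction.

Favorable outcomes: !7 = 1854.
Total outcomes: 7! = 5040.
Probability = 1854/5040 = 103/280.

103/280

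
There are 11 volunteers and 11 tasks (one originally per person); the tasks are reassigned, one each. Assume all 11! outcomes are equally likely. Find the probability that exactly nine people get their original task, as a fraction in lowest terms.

1/725760

Favorable outcomes: C(11,9)·!2 = 55·1 = 55.
Total outcomes: 11! = 39916800.
Probability = 55/39916800 = 1/725760.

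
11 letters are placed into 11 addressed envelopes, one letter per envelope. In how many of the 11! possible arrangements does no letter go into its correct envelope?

14684570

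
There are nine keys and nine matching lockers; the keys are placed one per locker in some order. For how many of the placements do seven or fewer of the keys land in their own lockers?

362879

# with exactly i fixed is C(9,i)·!(9-i); sum over i=0..7:
  i=0: C(9,0)·!9 = 1·133496 = 133496
  i=1: C(9,1)·!8 = 9·14833 = 133497
  i=2: C(9,2)·!7 = 36·1854 = 66744
  i=3: C(9,3)·!6 = 84·265 = 22260
  i=4: C(9,4)·!5 = 126·44 = 5544
  i=5: C(9,5)·!4 = 126·9 = 1134
  i=6: C(9,6)·!3 = 84·2 = 168
  i=7: C(9,7)·!2 = 36·1 = 36
Total = 362879.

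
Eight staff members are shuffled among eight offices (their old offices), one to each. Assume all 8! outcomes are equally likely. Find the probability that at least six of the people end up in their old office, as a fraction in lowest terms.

29/40320

Favorable outcomes: Σ_{i≥6} C(8,i)·!(8-i) = 28·1 + 8·0 + 1·1 = 29.
Total outcomes: 8! = 40320.
Probability = 29/40320 = 29/40320.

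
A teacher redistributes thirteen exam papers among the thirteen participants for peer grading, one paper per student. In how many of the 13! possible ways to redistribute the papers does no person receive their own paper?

2290792932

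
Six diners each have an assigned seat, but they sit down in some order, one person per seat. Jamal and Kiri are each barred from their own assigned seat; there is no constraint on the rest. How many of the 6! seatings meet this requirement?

504

Let A_j be the event that the j-th constrained one is fixed. By inclusion-exclusion over the 2 events:
Σ_{j=0}^{2} (-1)^j C(2,j)(6-j)!
= C(2,0)·6! - C(2,1)·5! + C(2,2)·4!
= 720 - 240 + 24
= 504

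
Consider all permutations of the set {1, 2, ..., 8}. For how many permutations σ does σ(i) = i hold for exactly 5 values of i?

112

Pick the 5 fixed positions: C(8,5) = 56 ways.
The remaining 3 must be deranged: !3 = 2.
Total: 56 × 2 = 112.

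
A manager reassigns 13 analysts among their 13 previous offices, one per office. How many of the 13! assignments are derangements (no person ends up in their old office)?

!13 is the nearest integer to 13!/e.
13! = 6227020800, and 6227020800/e ≈ 2290792932.07, so !13 = 2290792932.

2290792932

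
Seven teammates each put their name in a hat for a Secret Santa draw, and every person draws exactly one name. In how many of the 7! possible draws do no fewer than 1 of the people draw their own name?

3186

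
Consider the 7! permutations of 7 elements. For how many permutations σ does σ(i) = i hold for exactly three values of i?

315

Choose which 3 of the 7 are fixed: C(7,3) = 35.
The other 4 form a derangement: !4 = 9.
Total: 35 × 9 = 315.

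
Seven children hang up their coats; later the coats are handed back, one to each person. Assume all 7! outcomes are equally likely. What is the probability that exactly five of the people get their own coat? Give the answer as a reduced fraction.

1/240

Favorable outcomes: C(7,5)·!2 = 21·1 = 21.
Total outcomes: 7! = 5040.
Probability = 21/5040 = 1/240.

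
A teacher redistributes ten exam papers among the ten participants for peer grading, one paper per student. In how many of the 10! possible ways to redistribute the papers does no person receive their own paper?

1334961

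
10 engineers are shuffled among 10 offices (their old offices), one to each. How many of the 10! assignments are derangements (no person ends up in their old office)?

The subfactorial !10 = [10!/e] (nearest integer).
10! = 3628800, and 3628800/e ≈ 1334960.92, so !10 = 1334961.

1334961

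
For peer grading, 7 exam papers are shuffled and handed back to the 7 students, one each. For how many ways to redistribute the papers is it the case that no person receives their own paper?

!7 is the nearest integer to 7!/e.
7! = 5040, and 5040/e ≈ 1854.11, so !7 = 1854.

1854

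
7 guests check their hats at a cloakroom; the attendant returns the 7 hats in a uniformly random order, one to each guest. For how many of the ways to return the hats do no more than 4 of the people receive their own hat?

# with exactly i fixed is C(7,i)·!(7-i); sum over i=0..4:
  i=0: C(7,0)·!7 = 1·1854 = 1854
  i=1: C(7,1)·!6 = 7·265 = 1855
  i=2: C(7,2)·!5 = 21·44 = 924
  i=3: C(7,3)·!4 = 35·9 = 315
  i=4: C(7,4)·!3 = 35·2 = 70
Total = 5018.

5018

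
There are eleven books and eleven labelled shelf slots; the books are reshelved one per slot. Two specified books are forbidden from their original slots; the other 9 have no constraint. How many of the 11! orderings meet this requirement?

33022080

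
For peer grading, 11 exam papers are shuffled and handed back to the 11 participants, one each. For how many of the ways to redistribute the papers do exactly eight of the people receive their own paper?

330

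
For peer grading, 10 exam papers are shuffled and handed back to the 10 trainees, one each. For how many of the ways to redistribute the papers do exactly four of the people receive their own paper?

55650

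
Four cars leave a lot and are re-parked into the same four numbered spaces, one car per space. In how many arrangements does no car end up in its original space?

9

Use !n = (n-1)(!(n-1) + !(n-2)).
!4 = 3·(2 + 1) = 3·3 = 9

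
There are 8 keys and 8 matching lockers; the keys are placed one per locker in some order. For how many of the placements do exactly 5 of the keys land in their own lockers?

112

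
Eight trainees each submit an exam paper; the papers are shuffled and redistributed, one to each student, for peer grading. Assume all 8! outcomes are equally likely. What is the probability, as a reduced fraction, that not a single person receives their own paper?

2119/5760

Favorable outcomes: !8 = 14833.
Total outcomes: 8! = 40320.
Probability = 14833/40320 = 2119/5760.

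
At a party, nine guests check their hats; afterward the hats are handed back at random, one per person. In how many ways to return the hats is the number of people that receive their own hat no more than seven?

362879

# with exactly i fixed is C(9,i)·!(9-i); sum over i=0..7:
  i=0: C(9,0)·!9 = 1·133496 = 133496
  i=1: C(9,1)·!8 = 9·14833 = 133497
  i=2: C(9,2)·!7 = 36·1854 = 66744
  i=3: C(9,3)·!6 = 84·265 = 22260
  i=4: C(9,4)·!5 = 126·44 = 5544
  i=5: C(9,5)·!4 = 126·9 = 1134
  i=6: C(9,6)·!3 = 84·2 = 168
  i=7: C(9,7)·!2 = 36·1 = 36
Total = 362879.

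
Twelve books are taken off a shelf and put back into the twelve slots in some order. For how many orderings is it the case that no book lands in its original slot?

The subfactorial !12 = [12!/e] (nearest integer).
12! = 479001600, and 479001600/e ≈ 176214840.93, so !12 = 176214841.

176214841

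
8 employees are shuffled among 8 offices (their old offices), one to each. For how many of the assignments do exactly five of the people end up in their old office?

112

Choose which 5 of the 8 are fixed: C(8,5) = 56.
The remaining 3 must be deranged: !3 = 2.
Total: 56 × 2 = 112.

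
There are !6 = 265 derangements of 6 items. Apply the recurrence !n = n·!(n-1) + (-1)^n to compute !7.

1854

!7 = 7·265 - 1 = 1854.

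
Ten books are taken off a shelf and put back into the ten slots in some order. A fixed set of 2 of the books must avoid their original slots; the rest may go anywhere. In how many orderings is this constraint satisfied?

2943360

Inclusion-exclusion on the 2 forbidden self-matches:
Σ_{j=0}^{2} (-1)^j C(2,j)(10-j)!
= C(2,0)·10! - C(2,1)·9! + C(2,2)·8!
= 3628800 - 725760 + 40320
= 2943360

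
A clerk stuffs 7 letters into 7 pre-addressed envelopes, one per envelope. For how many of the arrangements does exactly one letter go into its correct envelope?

1855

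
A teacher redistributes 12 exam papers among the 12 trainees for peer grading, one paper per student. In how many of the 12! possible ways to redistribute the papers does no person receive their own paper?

176214841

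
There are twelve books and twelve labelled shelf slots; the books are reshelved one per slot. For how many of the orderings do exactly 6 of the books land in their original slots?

244860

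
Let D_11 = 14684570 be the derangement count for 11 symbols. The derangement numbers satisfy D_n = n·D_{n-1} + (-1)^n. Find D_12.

D_12 = 12·14684570 + 1 = 176214841.

176214841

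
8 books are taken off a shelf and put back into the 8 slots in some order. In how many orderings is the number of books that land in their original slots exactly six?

Choose which 6 of the 8 are fixed: C(8,6) = 28.
The other 2 form a derangement: !2 = 1.
Total: 28 × 1 = 28.

28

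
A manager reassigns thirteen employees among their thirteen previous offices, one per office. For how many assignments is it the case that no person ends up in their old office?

2290792932

By inclusion-exclusion, !13 = Σ (-1)^k · 13!/k! for k=0..13
= 13! - 13!/1! + 13!/2! - 13!/3! + 13!/4! - 13!/5! + 13!/6! - 13!/7! + 13!/8! - 13!/9! + 13!/10! - 13!/11! + 13!/12! - 13!/13!
= 6227020800 - 6227020800 + 3113510400 - 1037836800 + 259459200 - 51891840 + 8648640 - 1235520 + 154440 - 17160 + 1716 - 156 + 13 - 1
= 2290792932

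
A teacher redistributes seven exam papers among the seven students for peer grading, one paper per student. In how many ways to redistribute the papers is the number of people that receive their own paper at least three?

Sum C(7,i)·!(7-i) for i = 3..7:
  i=3: C(7,3)·!4 = 35·9 = 315
  i=4: C(7,4)·!3 = 35·2 = 70
  i=5: C(7,5)·!2 = 21·1 = 21
  i=6: C(7,6)·!1 = 7·0 = 0
  i=7: C(7,7)·!0 = 1·1 = 1
Total = 407.

407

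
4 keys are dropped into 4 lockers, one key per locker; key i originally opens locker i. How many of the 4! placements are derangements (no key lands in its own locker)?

!4 is the nearest integer to 4!/e.
4! = 24, and 24/e ≈ 8.83, so !4 = 9.

9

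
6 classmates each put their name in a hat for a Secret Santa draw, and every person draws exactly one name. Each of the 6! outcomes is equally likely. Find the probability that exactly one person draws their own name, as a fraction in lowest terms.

11/30

Favorable outcomes: C(6,1)·!5 = 6·44 = 264.
Total outcomes: 6! = 720.
Probability = 264/720 = 11/30.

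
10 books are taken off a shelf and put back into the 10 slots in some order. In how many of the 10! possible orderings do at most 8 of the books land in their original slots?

3628799

Sum C(10,i)·!(10-i) for i = 0..8:
  i=0: C(10,0)·!10 = 1·1334961 = 1334961
  i=1: C(10,1)·!9 = 10·133496 = 1334960
  i=2: C(10,2)·!8 = 45·14833 = 667485
  i=3: C(10,3)·!7 = 120·1854 = 222480
  i=4: C(10,4)·!6 = 210·265 = 55650
  i=5: C(10,5)·!5 = 252·44 = 11088
  i=6: C(10,6)·!4 = 210·9 = 1890
  i=7: C(10,7)·!3 = 120·2 = 240
  i=8: C(10,8)·!2 = 45·1 = 45
Total = 3628799.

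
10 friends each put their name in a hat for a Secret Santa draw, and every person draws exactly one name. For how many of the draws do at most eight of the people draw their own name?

3628799

Sum C(10,i)·!(10-i) for i = 0..8:
  i=0: C(10,0)·!10 = 1·1334961 = 1334961
  i=1: C(10,1)·!9 = 10·133496 = 1334960
  i=2: C(10,2)·!8 = 45·14833 = 667485
  i=3: C(10,3)·!7 = 120·1854 = 222480
  i=4: C(10,4)·!6 = 210·265 = 55650
  i=5: C(10,5)·!5 = 252·44 = 11088
  i=6: C(10,6)·!4 = 210·9 = 1890
  i=7: C(10,7)·!3 = 120·2 = 240
  i=8: C(10,8)·!2 = 45·1 = 45
Total = 3628799.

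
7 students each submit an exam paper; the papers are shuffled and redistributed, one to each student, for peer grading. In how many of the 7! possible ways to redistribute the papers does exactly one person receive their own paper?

1855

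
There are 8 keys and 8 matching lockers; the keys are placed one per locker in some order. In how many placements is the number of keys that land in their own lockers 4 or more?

Sum C(8,i)·!(8-i) for i = 4..8:
  i=4: C(8,4)·!4 = 70·9 = 630
  i=5: C(8,5)·!3 = 56·2 = 112
  i=6: C(8,6)·!2 = 28·1 = 28
  i=7: C(8,7)·!1 = 8·0 = 0
  i=8: C(8,8)·!0 = 1·1 = 1
Total = 771.

771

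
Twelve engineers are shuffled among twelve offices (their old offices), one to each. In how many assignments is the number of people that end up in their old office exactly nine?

Pick the 9 fixed positions: C(12,9) = 220 ways.
The remaining 3 must be deranged: !3 = 2.
Total: 220 × 2 = 440.

440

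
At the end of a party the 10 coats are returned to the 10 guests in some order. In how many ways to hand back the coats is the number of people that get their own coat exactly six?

Choose which 6 of the 10 are fixed: C(10,6) = 210.
The other 4 form a derangement: !4 = 9.
Total: 210 × 9 = 1890.

1890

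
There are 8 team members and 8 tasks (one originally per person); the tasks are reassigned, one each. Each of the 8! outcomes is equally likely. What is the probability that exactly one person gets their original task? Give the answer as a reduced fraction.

103/280

Favorable outcomes: C(8,1)·!7 = 8·1854 = 14832.
Total outcomes: 8! = 40320.
Probability = 14832/40320 = 103/280.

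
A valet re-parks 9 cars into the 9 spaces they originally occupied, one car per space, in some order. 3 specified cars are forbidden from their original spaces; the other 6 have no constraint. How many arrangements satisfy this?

256320

Let A_j be the event that the j-th constrained one is fixed. By inclusion-exclusion over the 3 events:
Σ_{j=0}^{3} (-1)^j C(3,j)(9-j)!
= C(3,0)·9! - C(3,1)·8! + C(3,2)·7! - C(3,3)·6!
= 362880 - 120960 + 15120 - 720
= 256320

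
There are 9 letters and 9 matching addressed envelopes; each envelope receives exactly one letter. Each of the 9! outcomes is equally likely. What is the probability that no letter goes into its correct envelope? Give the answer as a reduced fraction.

16687/45360

Favorable outcomes: !9 = 133496.
Total outcomes: 9! = 362880.
Probability = 133496/362880 = 16687/45360.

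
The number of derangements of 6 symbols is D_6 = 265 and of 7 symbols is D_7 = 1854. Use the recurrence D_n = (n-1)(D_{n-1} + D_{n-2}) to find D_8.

14833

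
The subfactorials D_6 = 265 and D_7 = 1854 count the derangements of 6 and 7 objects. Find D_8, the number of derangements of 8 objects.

14833

D_8 = (8-1)·(D_7 + D_6) = 7·(1854 + 265) = 7·2119 = 14833.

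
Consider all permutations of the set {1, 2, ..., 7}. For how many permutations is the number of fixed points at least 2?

# with exactly i fixed is C(7,i)·!(7-i); sum over i=2..7:
  i=2: C(7,2)·!5 = 21·44 = 924
  i=3: C(7,3)·!4 = 35·9 = 315
  i=4: C(7,4)·!3 = 35·2 = 70
  i=5: C(7,5)·!2 = 21·1 = 21
  i=6: C(7,6)·!1 = 7·0 = 0
  i=7: C(7,7)·!0 = 1·1 = 1
Total = 1331.

1331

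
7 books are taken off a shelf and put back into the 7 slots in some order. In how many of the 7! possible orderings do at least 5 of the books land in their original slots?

22

Sum C(7,i)·!(7-i) for i = 5..7:
  i=5: C(7,5)·!2 = 21·1 = 21
  i=6: C(7,6)·!1 = 7·0 = 0
  i=7: C(7,7)·!0 = 1·1 = 1
Total = 22.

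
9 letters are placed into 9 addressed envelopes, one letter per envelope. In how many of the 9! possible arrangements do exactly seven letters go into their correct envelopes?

36

Choose which 7 of the 9 are fixed: C(9,7) = 36.
The other 2 form a derangement: !2 = 1.
Total: 36 × 1 = 36.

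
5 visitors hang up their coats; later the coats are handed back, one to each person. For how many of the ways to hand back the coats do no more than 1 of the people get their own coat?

# with exactly i fixed is C(5,i)·!(5-i); sum over i=0..1:
  i=0: C(5,0)·!5 = 1·44 = 44
  i=1: C(5,1)·!4 = 5·9 = 45
Total = 89.

89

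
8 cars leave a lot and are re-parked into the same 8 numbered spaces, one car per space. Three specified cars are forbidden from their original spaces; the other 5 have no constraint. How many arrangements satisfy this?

Let A_j be the event that the j-th constrained one is fixed. By inclusion-exclusion over the 3 events:
Σ_{j=0}^{3} (-1)^j C(3,j)(8-j)!
= C(3,0)·8! - C(3,1)·7! + C(3,2)·6! - C(3,3)·5!
= 40320 - 15120 + 2160 - 120
= 27240

27240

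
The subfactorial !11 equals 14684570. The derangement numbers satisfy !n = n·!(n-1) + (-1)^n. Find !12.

!12 = 12·14684570 + 1 = 176214841.

176214841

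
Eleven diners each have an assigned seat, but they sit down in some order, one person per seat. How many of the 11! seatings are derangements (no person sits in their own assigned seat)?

The subfactorial !11 = [11!/e] (nearest integer).
11! = 39916800, and 39916800/e ≈ 14684570.08, so !11 = 14684570.

14684570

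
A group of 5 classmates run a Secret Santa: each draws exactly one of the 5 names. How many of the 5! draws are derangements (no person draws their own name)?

Use !n = (n-1)(!(n-1) + !(n-2)).
!5 = 4·(9 + 2) = 4·11 = 44

44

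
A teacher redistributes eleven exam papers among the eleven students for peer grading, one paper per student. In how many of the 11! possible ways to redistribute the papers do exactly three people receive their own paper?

2447445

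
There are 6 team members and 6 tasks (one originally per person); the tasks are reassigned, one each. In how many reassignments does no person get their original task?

265

!6 = 6! · Σ_{k=0}^{6} (-1)^k/k!
= 6! - 6!/1! + 6!/2! - 6!/3! + 6!/4! - 6!/5! + 6!/6!
= 720 - 720 + 360 - 120 + 30 - 6 + 1
= 265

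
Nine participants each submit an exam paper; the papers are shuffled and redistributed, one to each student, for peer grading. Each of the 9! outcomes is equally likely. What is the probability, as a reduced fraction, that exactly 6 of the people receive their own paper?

Favorable outcomes: C(9,6)·!3 = 84·2 = 168.
Total outcomes: 9! = 362880.
Probability = 168/362880 = 1/2160.

1/2160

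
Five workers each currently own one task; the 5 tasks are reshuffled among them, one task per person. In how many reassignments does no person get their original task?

44

The subfactorial !5 = [5!/e] (nearest integer).
5! = 120, and 120/e ≈ 44.15, so !5 = 44.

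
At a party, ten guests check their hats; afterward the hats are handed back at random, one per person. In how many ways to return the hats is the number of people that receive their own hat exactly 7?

Choose which 7 of the 10 are fixed: C(10,7) = 120.
The other 3 form a derangement: !3 = 2.
Total: 120 × 2 = 240.

240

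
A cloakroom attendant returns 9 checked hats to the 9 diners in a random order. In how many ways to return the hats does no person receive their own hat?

133496

The subfactorial !9 = [9!/e] (nearest integer).
9! = 362880, and 362880/e ≈ 133496.09, so !9 = 133496.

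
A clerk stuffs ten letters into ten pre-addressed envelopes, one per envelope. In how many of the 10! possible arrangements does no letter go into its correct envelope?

The number of derangements of 10 is !10 = Σ_{k=0}^{10} (-1)^k·10!/k!
= 10! - 10!/1! + 10!/2! - 10!/3! + 10!/4! - 10!/5! + 10!/6! - 10!/7! + 10!/8! - 10!/9! + 10!/10!
= 3628800 - 3628800 + 1814400 - 604800 + 151200 - 30240 + 5040 - 720 + 90 - 10 + 1
= 1334961

1334961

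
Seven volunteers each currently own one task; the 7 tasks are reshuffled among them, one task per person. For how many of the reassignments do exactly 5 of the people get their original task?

21

Choose which 5 of the 7 are fixed: C(7,5) = 21.
The other 2 form a derangement: !2 = 1.
Total: 21 × 1 = 21.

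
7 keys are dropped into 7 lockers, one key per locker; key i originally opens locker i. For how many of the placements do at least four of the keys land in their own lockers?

92

Sum C(7,i)·!(7-i) for i = 4..7:
  i=4: C(7,4)·!3 = 35·2 = 70
  i=5: C(7,5)·!2 = 21·1 = 21
  i=6: C(7,6)·!1 = 7·0 = 0
  i=7: C(7,7)·!0 = 1·1 = 1
Total = 92.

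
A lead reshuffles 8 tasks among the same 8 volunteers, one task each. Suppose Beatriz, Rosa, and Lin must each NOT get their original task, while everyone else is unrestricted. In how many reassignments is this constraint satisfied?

27240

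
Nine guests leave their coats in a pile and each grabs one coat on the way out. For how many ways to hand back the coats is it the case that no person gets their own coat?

133496

Use !n = n·!(n-1) + (-1)^n.
!9 = 9·14833 - 1 = 133496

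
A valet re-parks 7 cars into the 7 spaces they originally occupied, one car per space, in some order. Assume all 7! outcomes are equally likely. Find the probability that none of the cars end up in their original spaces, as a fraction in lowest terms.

103/280

Favorable outcomes: !7 = 1854.
Total outcomes: 7! = 5040.
Probability = 1854/5040 = 103/280.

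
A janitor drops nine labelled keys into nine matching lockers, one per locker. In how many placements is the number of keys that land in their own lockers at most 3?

355997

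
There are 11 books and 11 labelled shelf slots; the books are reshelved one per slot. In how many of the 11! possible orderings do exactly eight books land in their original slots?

330

Pick the 8 fixed positions: C(11,8) = 165 ways.
The other 3 form a derangement: !3 = 2.
Total: 165 × 2 = 330.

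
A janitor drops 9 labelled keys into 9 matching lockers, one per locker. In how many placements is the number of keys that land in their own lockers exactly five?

1134

Choose which 5 of the 9 are fixed: C(9,5) = 126.
The other 4 form a derangement: !4 = 9.
Total: 126 × 9 = 1134.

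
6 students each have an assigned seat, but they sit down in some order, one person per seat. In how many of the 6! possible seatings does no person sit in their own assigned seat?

265

The number of derangements of 6 is !6 = Σ_{k=0}^{6} (-1)^k·6!/k!
= 6! - 6!/1! + 6!/2! - 6!/3! + 6!/4! - 6!/5! + 6!/6!
= 720 - 720 + 360 - 120 + 30 - 6 + 1
= 265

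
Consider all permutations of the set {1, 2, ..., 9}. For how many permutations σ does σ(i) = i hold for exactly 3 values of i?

Choose which 3 of the 9 are fixed: C(9,3) = 84.
The other 6 form a derangement: !6 = 265.
Total: 84 × 265 = 22260.

22260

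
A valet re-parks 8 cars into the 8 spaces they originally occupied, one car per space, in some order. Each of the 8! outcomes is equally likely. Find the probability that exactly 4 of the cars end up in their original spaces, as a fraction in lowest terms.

Favorable outcomes: C(8,4)·!4 = 70·9 = 630.
Total outcomes: 8! = 40320.
Probability = 630/40320 = 1/64.

1/64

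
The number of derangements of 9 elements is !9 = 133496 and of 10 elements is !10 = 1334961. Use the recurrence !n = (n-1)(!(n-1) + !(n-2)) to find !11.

14684570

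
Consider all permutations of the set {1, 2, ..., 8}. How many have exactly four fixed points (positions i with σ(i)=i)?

630

Choose which 4 of the 8 are fixed: C(8,4) = 70.
The other 4 form a derangement: !4 = 9.
Total: 70 × 9 = 630.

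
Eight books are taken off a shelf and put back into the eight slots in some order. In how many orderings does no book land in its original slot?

14833

!8 is the nearest integer to 8!/e.
8! = 40320, and 40320/e ≈ 14832.90, so !8 = 14833.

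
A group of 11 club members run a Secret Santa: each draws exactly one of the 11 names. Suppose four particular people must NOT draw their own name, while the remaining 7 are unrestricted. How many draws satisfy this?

Inclusion-exclusion on the 4 forbidden self-matches:
Σ_{j=0}^{4} (-1)^j C(4,j)(11-j)!
= C(4,0)·11! - C(4,1)·10! + C(4,2)·9! - C(4,3)·8! + C(4,4)·7!
= 39916800 - 14515200 + 2177280 - 161280 + 5040
= 27422640

27422640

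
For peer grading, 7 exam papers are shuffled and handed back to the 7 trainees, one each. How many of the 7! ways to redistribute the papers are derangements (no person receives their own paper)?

1854

Use !n = n·!(n-1) + (-1)^n.
!7 = 7·265 - 1 = 1854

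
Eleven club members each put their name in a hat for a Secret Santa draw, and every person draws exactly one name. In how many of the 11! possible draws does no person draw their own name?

Use !n = (n-1)(!(n-1) + !(n-2)).
!11 = 10·(1334961 + 133496) = 10·1468457 = 14684570

14684570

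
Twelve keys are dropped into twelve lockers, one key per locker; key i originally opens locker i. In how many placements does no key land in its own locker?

176214841

!12 is the nearest integer to 12!/e.
12! = 479001600, and 479001600/e ≈ 176214840.93, so !12 = 176214841.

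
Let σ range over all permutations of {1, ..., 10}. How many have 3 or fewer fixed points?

3559886

# with exactly i fixed is C(10,i)·!(10-i); sum over i=0..3:
  i=0: C(10,0)·!10 = 1·1334961 = 1334961
  i=1: C(10,1)·!9 = 10·133496 = 1334960
  i=2: C(10,2)·!8 = 45·14833 = 667485
  i=3: C(10,3)·!7 = 120·1854 = 222480
Total = 3559886.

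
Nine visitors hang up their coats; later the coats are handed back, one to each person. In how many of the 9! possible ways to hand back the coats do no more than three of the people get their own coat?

355997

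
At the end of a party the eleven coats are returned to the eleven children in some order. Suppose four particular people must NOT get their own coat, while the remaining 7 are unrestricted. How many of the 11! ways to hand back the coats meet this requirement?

27422640

Let A_j be the event that the j-th constrained one is fixed. By inclusion-exclusion over the 4 events:
Σ_{j=0}^{4} (-1)^j C(4,j)(11-j)!
= C(4,0)·11! - C(4,1)·10! + C(4,2)·9! - C(4,3)·8! + C(4,4)·7!
= 39916800 - 14515200 + 2177280 - 161280 + 5040
= 27422640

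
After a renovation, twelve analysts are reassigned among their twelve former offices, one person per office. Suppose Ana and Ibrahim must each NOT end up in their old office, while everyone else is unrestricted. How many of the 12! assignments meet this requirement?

Let A_j be the event that the j-th constrained one is fixed. By inclusion-exclusion over the 2 events:
Σ_{j=0}^{2} (-1)^j C(2,j)(12-j)!
= C(2,0)·12! - C(2,1)·11! + C(2,2)·10!
= 479001600 - 79833600 + 3628800
= 402796800

402796800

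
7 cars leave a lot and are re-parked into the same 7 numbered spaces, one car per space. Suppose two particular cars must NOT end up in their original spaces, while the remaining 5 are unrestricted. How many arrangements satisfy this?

Inclusion-exclusion on the 2 forbidden self-matches:
Σ_{j=0}^{2} (-1)^j C(2,j)(7-j)!
= C(2,0)·7! - C(2,1)·6! + C(2,2)·5!
= 5040 - 1440 + 120
= 3720

3720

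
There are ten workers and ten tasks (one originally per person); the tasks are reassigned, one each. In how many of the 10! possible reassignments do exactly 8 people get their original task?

45

Choose which 8 of the 10 are fixed: C(10,8) = 45.
The remaining 2 must be deranged: !2 = 1.
Total: 45 × 1 = 45.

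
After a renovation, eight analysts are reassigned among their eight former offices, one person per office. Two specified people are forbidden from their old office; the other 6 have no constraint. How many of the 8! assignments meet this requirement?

Inclusion-exclusion on the 2 forbidden self-matches:
Σ_{j=0}^{2} (-1)^j C(2,j)(8-j)!
= C(2,0)·8! - C(2,1)·7! + C(2,2)·6!
= 40320 - 10080 + 720
= 30960

30960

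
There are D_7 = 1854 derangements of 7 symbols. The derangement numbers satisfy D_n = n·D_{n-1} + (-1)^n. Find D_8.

14833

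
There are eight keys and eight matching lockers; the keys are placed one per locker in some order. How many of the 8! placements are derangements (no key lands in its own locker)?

14833

Use !n = (n-1)(!(n-1) + !(n-2)).
!8 = 7·(1854 + 265) = 7·2119 = 14833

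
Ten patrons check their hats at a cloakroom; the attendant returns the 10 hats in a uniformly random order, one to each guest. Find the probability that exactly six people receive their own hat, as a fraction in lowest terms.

Favorable outcomes: C(10,6)·!4 = 210·9 = 1890.
Total outcomes: 10! = 3628800.
Probability = 1890/3628800 = 1/1920.

1/1920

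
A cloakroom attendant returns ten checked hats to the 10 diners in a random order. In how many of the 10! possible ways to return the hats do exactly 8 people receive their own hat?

Choose which 8 of the 10 are fixed: C(10,8) = 45.
The remaining 2 must be deranged: !2 = 1.
Total: 45 × 1 = 45.

45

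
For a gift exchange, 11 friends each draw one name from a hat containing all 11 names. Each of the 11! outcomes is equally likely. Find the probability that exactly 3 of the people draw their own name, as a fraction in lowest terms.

2119/34560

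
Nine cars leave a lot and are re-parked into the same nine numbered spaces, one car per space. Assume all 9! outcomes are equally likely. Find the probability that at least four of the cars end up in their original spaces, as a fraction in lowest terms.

6883/362880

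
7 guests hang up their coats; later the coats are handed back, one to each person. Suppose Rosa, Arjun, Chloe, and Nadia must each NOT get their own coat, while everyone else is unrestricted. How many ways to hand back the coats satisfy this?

2790

Inclusion-exclusion on the 4 forbidden self-matches:
Σ_{j=0}^{4} (-1)^j C(4,j)(7-j)!
= C(4,0)·7! - C(4,1)·6! + C(4,2)·5! - C(4,3)·4! + C(4,4)·3!
= 5040 - 2880 + 720 - 96 + 6
= 2790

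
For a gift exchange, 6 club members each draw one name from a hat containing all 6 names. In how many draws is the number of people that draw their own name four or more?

16

# with exactly i fixed is C(6,i)·!(6-i); sum over i=4..6:
  i=4: C(6,4)·!2 = 15·1 = 15
  i=5: C(6,5)·!1 = 6·0 = 0
  i=6: C(6,6)·!0 = 1·1 = 1
Total = 16.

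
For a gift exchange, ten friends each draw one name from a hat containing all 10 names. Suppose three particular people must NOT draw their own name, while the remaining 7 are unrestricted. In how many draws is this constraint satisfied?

2656080

Inclusion-exclusion on the 3 forbidden self-matches:
Σ_{j=0}^{3} (-1)^j C(3,j)(10-j)!
= C(3,0)·10! - C(3,1)·9! + C(3,2)·8! - C(3,3)·7!
= 3628800 - 1088640 + 120960 - 5040
= 2656080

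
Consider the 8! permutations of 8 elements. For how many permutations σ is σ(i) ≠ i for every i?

14833

Use !n = n·!(n-1) + (-1)^n.
!8 = 8·1854 + 1 = 14833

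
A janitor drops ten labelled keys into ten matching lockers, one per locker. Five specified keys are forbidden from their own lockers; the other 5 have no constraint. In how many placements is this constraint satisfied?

2170680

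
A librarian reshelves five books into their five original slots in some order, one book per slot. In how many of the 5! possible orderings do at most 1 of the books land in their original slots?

Sum C(5,i)·!(5-i) for i = 0..1:
  i=0: C(5,0)·!5 = 1·44 = 44
  i=1: C(5,1)·!4 = 5·9 = 45
Total = 89.

89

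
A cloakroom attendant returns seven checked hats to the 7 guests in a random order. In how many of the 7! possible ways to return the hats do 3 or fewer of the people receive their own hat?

4948

# with exactly i fixed is C(7,i)·!(7-i); sum over i=0..3:
  i=0: C(7,0)·!7 = 1·1854 = 1854
  i=1: C(7,1)·!6 = 7·265 = 1855
  i=2: C(7,2)·!5 = 21·44 = 924
  i=3: C(7,3)·!4 = 35·9 = 315
Total = 4948.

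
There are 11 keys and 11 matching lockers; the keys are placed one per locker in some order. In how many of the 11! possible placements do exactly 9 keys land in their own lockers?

Pick the 9 fixed positions: C(11,9) = 55 ways.
The other 2 form a derangement: !2 = 1.
Total: 55 × 1 = 55.

55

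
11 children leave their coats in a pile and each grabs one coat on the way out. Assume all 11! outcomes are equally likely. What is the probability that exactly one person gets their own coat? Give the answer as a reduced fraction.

16481/44800

Favorable outcomes: C(11,1)·!10 = 11·1334961 = 14684571.
Total outcomes: 11! = 39916800.
Probability = 14684571/39916800 = 16481/44800.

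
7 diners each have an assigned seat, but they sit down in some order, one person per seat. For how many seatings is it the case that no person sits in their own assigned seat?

Use !n = (n-1)(!(n-1) + !(n-2)).
!7 = 6·(265 + 44) = 6·309 = 1854

1854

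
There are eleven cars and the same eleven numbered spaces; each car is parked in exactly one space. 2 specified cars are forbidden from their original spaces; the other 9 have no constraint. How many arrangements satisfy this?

33022080

Let A_j be the event that the j-th constrained one is fixed. By inclusion-exclusion over the 2 events:
Σ_{j=0}^{2} (-1)^j C(2,j)(11-j)!
= C(2,0)·11! - C(2,1)·10! + C(2,2)·9!
= 39916800 - 7257600 + 362880
= 33022080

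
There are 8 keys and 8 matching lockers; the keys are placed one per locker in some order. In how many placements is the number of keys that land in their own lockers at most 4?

40179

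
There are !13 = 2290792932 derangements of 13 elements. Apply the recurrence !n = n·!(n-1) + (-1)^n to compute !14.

!14 = 14·2290792932 + 1 = 32071101049.

32071101049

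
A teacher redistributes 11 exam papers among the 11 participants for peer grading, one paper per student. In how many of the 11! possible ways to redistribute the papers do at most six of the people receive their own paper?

39913444

# with exactly i fixed is C(11,i)·!(11-i); sum over i=0..6:
  i=0: C(11,0)·!11 = 1·14684570 = 14684570
  i=1: C(11,1)·!10 = 11·1334961 = 14684571
  i=2: C(11,2)·!9 = 55·133496 = 7342280
  i=3: C(11,3)·!8 = 165·14833 = 2447445
  i=4: C(11,4)·!7 = 330·1854 = 611820
  i=5: C(11,5)·!6 = 462·265 = 122430
  i=6: C(11,6)·!5 = 462·44 = 20328
Total = 39913444.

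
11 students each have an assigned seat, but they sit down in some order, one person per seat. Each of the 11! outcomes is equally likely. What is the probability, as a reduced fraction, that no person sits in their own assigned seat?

1468457/3991680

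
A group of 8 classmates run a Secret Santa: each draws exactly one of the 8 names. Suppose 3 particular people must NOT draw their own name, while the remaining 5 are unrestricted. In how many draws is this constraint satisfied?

27240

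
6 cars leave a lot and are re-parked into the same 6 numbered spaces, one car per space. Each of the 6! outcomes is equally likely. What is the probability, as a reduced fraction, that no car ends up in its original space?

53/144

Favorable outcomes: !6 = 265.
Total outcomes: 6! = 720.
Probability = 265/720 = 53/144.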